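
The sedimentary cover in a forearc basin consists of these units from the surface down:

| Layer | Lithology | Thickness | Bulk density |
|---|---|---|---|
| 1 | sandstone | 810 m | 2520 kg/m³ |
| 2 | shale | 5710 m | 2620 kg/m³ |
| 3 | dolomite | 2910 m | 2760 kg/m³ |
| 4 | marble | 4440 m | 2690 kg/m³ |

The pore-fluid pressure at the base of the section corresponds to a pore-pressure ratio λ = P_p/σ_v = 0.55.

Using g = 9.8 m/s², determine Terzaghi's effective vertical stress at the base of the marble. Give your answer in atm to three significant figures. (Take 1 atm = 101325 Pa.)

Overburden (lithostatic) stress σ_v:
sandstone: 2520 kg/m³ × 9.8 m/s² × 810 m = 2.000×10^7 Pa = 20.00 MPa
shale: 2620 kg/m³ × 9.8 m/s² × 5710 m = 1.466×10^8 Pa = 146.6 MPa
dolomite: 2760 kg/m³ × 9.8 m/s² × 2910 m = 7.871×10^7 Pa = 78.71 MPa
marble: 2690 kg/m³ × 9.8 m/s² × 4440 m = 1.170×10^8 Pa = 117.0 MPa
Total = 20.00 + 146.6 + 78.71 + 117.0 = 362.37 MPa
Pore pressure P_p = λ·σ_v = 0.55 × 362.4 MPa = 199.3 MPa
Effective stress σ' = σ_v − P_p = 362.4 − 199.3 = 163.07 MPa = 1609.3 atm

1610 atm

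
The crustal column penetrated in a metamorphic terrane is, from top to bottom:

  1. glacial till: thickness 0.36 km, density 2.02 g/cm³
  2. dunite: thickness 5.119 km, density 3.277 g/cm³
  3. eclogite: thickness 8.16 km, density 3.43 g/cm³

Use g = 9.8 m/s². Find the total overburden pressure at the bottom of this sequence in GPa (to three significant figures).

0.446 GPa

glacial till: 2020 kg/m³ × 9.8 m/s² × 360 m = 7.127×10^6 Pa = 7.127×10^-3 GPa
dunite: 3277 kg/m³ × 9.8 m/s² × 5119 m = 1.644×10^8 Pa = 0.1644 GPa
eclogite: 3430 kg/m³ × 9.8 m/s² × 8160 m = 2.743×10^8 Pa = 0.2743 GPa
Total = 7.127×10^-3 + 0.1644 + 0.2743 = 0.44581 GPa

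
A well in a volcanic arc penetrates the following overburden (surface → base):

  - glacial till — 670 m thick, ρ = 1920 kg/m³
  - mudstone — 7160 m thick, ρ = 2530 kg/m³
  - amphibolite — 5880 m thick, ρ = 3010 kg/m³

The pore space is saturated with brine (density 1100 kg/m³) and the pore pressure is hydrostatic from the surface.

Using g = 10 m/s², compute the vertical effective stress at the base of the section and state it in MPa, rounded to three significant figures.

220 MPa

Overburden (lithostatic) stress σ_v:
glacial till: 1920 kg/m³ × 10 m/s² × 670 m = 1.286×10^7 Pa = 12.86 MPa
mudstone: 2530 kg/m³ × 10 m/s² × 7160 m = 1.811×10^8 Pa = 181.1 MPa
amphibolite: 3010 kg/m³ × 10 m/s² × 5880 m = 1.770×10^8 Pa = 177.0 MPa
Total = 12.86 + 181.1 + 177.0 = 371.00 MPa
Pore pressure P_p = 1100 kg/m³ × 10 m/s² × 13710 m = 1.508×10^8 Pa = 150.8 MPa
Effective stress σ' = σ_v − P_p = 371.0 − 150.8 = 220.19 MPa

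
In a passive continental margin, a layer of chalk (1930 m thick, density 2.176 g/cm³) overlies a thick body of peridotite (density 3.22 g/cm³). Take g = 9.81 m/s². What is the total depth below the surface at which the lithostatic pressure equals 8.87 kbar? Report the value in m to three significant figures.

28700 m

Pressure at base of upper layers: 2176×9.81×1930 = 4.120×10^7 Pa = 0.4120 kbar
Remaining pressure to be supplied by peridotite: 8.870×10^8 − 4.120×10^7 = 8.458×10^8 Pa
Additional depth in peridotite = 8.458×10^8 Pa / (3220 kg/m³ × 9.81 m/s²) = 26776 m
Total depth = 1930 m + 26776 m = 28706 m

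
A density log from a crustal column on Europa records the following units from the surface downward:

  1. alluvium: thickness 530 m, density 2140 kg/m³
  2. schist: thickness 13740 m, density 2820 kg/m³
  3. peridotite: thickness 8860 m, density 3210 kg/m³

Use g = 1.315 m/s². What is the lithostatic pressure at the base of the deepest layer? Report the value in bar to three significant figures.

898 bar

alluvium: 2140 kg/m³ × 1.315 m/s² × 530 m = 1.491×10^6 Pa = 14.91 bar
schist: 2820 kg/m³ × 1.315 m/s² × 13740 m = 5.095×10^7 Pa = 509.5 bar
peridotite: 3210 kg/m³ × 1.315 m/s² × 8860 m = 3.740×10^7 Pa = 374.0 bar
Total = 14.91 + 509.5 + 374.0 = 898.43 bar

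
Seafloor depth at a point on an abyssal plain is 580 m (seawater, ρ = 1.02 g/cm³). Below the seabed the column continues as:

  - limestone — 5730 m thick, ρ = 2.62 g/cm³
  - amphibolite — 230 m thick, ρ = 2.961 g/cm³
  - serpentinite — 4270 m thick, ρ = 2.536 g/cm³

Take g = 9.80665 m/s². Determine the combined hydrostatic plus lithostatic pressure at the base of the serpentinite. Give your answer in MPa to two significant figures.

seawater: 1020 kg/m³ × 9.80665 m/s² × 580 m = 5.802×10^6 Pa = 5.802 MPa
limestone: 2620 kg/m³ × 9.80665 m/s² × 5730 m = 1.472×10^8 Pa = 147.2 MPa
amphibolite: 2961 kg/m³ × 9.80665 m/s² × 230 m = 6.679×10^6 Pa = 6.679 MPa
serpentinite: 2536 kg/m³ × 9.80665 m/s² × 4270 m = 1.062×10^8 Pa = 106.2 MPa
Total = 5.802 + 147.2 + 6.679 + 106.2 = 265.90 MPa

270 MPa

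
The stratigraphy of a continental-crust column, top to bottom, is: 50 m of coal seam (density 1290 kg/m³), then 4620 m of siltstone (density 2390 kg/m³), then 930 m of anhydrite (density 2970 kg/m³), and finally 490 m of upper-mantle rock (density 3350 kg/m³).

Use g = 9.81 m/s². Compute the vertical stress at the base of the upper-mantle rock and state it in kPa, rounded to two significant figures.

coal seam: 1290 kg/m³ × 9.81 m/s² × 50 m = 6.327×10^5 Pa = 632.7 kPa
siltstone: 2390 kg/m³ × 9.81 m/s² × 4620 m = 1.083×10^8 Pa = 1.083×10^5 kPa
anhydrite: 2970 kg/m³ × 9.81 m/s² × 930 m = 2.710×10^7 Pa = 27096 kPa
upper-mantle rock: 3350 kg/m³ × 9.81 m/s² × 490 m = 1.610×10^7 Pa = 16103 kPa
Total = 632.7 + 1.083×10^5 + 27096 + 16103 = 1.5215×10^5 kPa

150000 kPa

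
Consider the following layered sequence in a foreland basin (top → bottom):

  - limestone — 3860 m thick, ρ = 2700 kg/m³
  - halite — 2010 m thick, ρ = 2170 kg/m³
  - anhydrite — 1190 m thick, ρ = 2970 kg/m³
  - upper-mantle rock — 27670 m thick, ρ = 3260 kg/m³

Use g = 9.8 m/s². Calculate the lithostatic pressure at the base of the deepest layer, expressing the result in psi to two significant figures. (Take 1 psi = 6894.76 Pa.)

150000 psi

limestone: 2700 kg/m³ × 9.8 m/s² × 3860 m = 1.021×10^8 Pa = 14814 psi
halite: 2170 kg/m³ × 9.8 m/s² × 2010 m = 4.274×10^7 Pa = 6200 psi
anhydrite: 2970 kg/m³ × 9.8 m/s² × 1190 m = 3.464×10^7 Pa = 5024 psi
upper-mantle rock: 3260 kg/m³ × 9.8 m/s² × 27670 m = 8.840×10^8 Pa = 1.282×10^5 psi
Total = 14814 + 6200 + 5024 + 1.282×10^5 = 1.5425×10^5 psi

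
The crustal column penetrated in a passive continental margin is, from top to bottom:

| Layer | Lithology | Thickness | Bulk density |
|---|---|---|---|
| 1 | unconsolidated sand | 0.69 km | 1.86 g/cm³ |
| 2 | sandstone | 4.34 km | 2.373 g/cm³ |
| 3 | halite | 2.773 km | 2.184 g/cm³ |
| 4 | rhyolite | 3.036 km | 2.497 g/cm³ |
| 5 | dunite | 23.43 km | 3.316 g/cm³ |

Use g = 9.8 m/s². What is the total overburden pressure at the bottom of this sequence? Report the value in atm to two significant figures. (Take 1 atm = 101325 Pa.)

unconsolidated sand: 1860 kg/m³ × 9.8 m/s² × 690 m = 1.258×10^7 Pa = 124.1 atm
sandstone: 2373 kg/m³ × 9.8 m/s² × 4340 m = 1.009×10^8 Pa = 996.1 atm
halite: 2184 kg/m³ × 9.8 m/s² × 2773 m = 5.935×10^7 Pa = 585.7 atm
rhyolite: 2497 kg/m³ × 9.8 m/s² × 3036 m = 7.429×10^7 Pa = 733.2 atm
dunite: 3316 kg/m³ × 9.8 m/s² × 23430 m = 7.614×10^8 Pa = 7514 atm
Total = 124.1 + 996.1 + 585.7 + 733.2 + 7514 = 9953.6 atm

10000 atm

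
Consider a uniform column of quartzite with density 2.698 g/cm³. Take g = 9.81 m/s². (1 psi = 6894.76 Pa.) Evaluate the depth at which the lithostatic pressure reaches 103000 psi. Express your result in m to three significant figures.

h = P/(ρg) = 103000 psi / (2698 kg/m³ × 9.81 m/s²) = 7.102×10^8 Pa / 26467 Pa/m = 26832 m

26800 m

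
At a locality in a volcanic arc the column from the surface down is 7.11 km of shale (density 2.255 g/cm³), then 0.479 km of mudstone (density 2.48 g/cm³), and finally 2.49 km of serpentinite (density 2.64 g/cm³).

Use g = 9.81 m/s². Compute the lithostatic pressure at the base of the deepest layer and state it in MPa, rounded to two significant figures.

230 MPa

shale: 2255 kg/m³ × 9.81 m/s² × 7110 m = 1.573×10^8 Pa = 157.3 MPa
mudstone: 2480 kg/m³ × 9.81 m/s² × 479 m = 1.165×10^7 Pa = 11.65 MPa
serpentinite: 2640 kg/m³ × 9.81 m/s² × 2490 m = 6.449×10^7 Pa = 64.49 MPa
Total = 157.3 + 11.65 + 64.49 = 233.42 MPa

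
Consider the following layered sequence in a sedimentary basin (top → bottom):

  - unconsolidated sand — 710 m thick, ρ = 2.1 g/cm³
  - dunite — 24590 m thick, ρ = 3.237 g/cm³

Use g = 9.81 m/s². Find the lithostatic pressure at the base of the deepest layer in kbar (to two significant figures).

unconsolidated sand: 2100 kg/m³ × 9.81 m/s² × 710 m = 1.463×10^7 Pa = 0.1463 kbar
dunite: 3237 kg/m³ × 9.81 m/s² × 24590 m = 7.809×10^8 Pa = 7.809 kbar
Total = 0.1463 + 7.809 = 7.9548 kbar

8.0 kbar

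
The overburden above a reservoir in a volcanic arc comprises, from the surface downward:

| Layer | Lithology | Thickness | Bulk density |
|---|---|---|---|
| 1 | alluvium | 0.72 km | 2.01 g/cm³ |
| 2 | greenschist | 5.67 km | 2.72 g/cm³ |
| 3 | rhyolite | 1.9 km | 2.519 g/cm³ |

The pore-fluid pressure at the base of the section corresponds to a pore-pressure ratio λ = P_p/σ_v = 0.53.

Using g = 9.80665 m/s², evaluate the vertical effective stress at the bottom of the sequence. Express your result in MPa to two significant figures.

100 MPa

Overburden (lithostatic) stress σ_v:
alluvium: 2010 kg/m³ × 9.80665 m/s² × 720 m = 1.419×10^7 Pa = 14.19 MPa
greenschist: 2720 kg/m³ × 9.80665 m/s² × 5670 m = 1.512×10^8 Pa = 151.2 MPa
rhyolite: 2519 kg/m³ × 9.80665 m/s² × 1900 m = 4.694×10^7 Pa = 46.94 MPa
Total = 14.19 + 151.2 + 46.94 = 212.37 MPa
Pore pressure P_p = λ·σ_v = 0.53 × 212.4 MPa = 112.6 MPa
Effective stress σ' = σ_v − P_p = 212.4 − 112.6 = 99.814 MPa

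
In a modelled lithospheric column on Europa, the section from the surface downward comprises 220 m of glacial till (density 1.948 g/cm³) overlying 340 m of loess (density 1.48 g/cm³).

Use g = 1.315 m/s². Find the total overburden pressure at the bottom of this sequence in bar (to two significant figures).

glacial till: 1948 kg/m³ × 1.315 m/s² × 220 m = 5.636×10^5 Pa = 5.636 bar
loess: 1480 kg/m³ × 1.315 m/s² × 340 m = 6.617×10^5 Pa = 6.617 bar
Total = 5.636 + 6.617 = 12.253 bar

12 bar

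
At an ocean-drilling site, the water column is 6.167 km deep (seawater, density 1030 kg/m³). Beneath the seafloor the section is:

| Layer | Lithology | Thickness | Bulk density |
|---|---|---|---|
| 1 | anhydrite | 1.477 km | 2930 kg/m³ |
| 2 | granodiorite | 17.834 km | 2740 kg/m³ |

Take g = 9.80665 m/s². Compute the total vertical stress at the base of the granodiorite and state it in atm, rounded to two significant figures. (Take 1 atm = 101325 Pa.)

seawater: 1030 kg/m³ × 9.80665 m/s² × 6167 m = 6.229×10^7 Pa = 614.8 atm
anhydrite: 2930 kg/m³ × 9.80665 m/s² × 1477 m = 4.244×10^7 Pa = 418.8 atm
granodiorite: 2740 kg/m³ × 9.80665 m/s² × 17834 m = 4.792×10^8 Pa = 4729 atm
Total = 614.8 + 418.8 + 4729 = 5763.0 atm

5800 atm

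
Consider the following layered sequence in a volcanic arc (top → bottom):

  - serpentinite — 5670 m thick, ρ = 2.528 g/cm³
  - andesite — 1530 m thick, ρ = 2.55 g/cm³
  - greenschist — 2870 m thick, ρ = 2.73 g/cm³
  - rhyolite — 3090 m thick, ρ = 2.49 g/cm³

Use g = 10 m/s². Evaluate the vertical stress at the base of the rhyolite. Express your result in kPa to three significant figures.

serpentinite: 2528 kg/m³ × 10 m/s² × 5670 m = 1.433×10^8 Pa = 1.433×10^5 kPa
andesite: 2550 kg/m³ × 10 m/s² × 1530 m = 3.901×10^7 Pa = 39015 kPa
greenschist: 2730 kg/m³ × 10 m/s² × 2870 m = 7.835×10^7 Pa = 78351 kPa
rhyolite: 2490 kg/m³ × 10 m/s² × 3090 m = 7.694×10^7 Pa = 76941 kPa
Total = 1.433×10^5 + 39015 + 78351 + 76941 = 3.3764×10^5 kPa

338000 kPa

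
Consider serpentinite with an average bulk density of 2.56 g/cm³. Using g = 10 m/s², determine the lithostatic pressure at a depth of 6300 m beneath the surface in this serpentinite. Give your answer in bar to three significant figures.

serpentinite: 2560 kg/m³ × 10 m/s² × 6300 m = 1.613×10^8 Pa = 1613 bar

1610 bar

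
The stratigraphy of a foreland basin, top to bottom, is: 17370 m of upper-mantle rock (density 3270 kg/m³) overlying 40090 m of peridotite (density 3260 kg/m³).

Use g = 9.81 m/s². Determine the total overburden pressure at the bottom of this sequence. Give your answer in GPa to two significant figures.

1.8 GPa

upper-mantle rock: 3270 kg/m³ × 9.81 m/s² × 17370 m = 5.572×10^8 Pa = 0.5572 GPa
peridotite: 3260 kg/m³ × 9.81 m/s² × 40090 m = 1.282×10^9 Pa = 1.282 GPa
Total = 0.5572 + 1.282 = 1.8393 GPa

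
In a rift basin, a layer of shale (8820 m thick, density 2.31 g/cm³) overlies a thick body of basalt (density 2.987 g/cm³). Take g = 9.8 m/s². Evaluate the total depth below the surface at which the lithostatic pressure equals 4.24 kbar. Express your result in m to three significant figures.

16500 m

Pressure at base of upper layers: 2310×9.8×8820 = 1.997×10^8 Pa = 1.997 kbar
Remaining pressure to be supplied by basalt: 4.240×10^8 − 1.997×10^8 = 2.243×10^8 Pa
Additional depth in basalt = 2.243×10^8 Pa / (2987 kg/m³ × 9.8 m/s²) = 7663.6 m
Total depth = 8820 m + 7663.6 m = 16484 m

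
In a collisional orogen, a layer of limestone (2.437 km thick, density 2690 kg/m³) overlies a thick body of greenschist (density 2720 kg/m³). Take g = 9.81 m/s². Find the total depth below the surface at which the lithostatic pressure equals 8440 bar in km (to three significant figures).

Pressure at base of upper layers: 2690×9.81×2437 = 6.431×10^7 Pa = 643.1 bar
Remaining pressure to be supplied by greenschist: 8.440×10^8 − 6.431×10^7 = 7.797×10^8 Pa
Additional depth in greenschist = 7.797×10^8 Pa / (2720 kg/m³ × 9.81 m/s²) = 29220 m
Total depth = 2437 m + 29220 m = 31657 m
= 31.657 km

31.7 km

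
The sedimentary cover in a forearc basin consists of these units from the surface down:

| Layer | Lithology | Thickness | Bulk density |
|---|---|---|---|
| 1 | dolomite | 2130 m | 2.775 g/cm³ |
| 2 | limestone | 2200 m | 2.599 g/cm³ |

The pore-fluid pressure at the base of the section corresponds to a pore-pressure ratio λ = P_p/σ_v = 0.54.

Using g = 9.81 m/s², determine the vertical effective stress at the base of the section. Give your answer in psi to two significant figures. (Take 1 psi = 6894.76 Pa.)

Overburden (lithostatic) stress σ_v:
dolomite: 2775 kg/m³ × 9.81 m/s² × 2130 m = 5.798×10^7 Pa = 57.98 MPa
limestone: 2599 kg/m³ × 9.81 m/s² × 2200 m = 5.609×10^7 Pa = 56.09 MPa
Total = 57.98 + 56.09 = 114.08 MPa
Pore pressure P_p = λ·σ_v = 0.54 × 114.1 MPa = 61.60 MPa
Effective stress σ' = σ_v − P_p = 114.1 − 61.60 = 52.475 MPa = 7610.9 psi

7600 psi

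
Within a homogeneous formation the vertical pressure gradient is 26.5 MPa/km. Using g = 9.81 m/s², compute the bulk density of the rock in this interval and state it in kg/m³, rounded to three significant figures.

ρ = (dP/dz)/g = 26.5 MPa/km / 9.81 m/s² = 26500 Pa/m / 9.81 m/s² = 2701.3 kg/m³

2700 kg/m³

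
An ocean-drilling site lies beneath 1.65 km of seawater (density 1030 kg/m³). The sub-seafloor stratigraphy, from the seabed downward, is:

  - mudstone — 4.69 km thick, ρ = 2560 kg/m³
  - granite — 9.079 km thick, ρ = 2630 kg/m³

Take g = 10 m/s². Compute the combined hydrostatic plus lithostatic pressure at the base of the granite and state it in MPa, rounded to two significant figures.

380 MPa

seawater: 1030 kg/m³ × 10 m/s² × 1650 m = 1.700×10^7 Pa = 17.00 MPa
mudstone: 2560 kg/m³ × 10 m/s² × 4690 m = 1.201×10^8 Pa = 120.1 MPa
granite: 2630 kg/m³ × 10 m/s² × 9079 m = 2.388×10^8 Pa = 238.8 MPa
Total = 17.00 + 120.1 + 238.8 = 375.84 MPa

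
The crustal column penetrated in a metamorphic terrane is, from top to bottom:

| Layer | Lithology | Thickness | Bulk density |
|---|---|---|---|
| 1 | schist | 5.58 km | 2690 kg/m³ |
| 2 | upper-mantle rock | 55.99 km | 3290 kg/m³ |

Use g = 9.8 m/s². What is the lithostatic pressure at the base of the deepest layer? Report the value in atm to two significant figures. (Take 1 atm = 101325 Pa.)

19000 atm

schist: 2690 kg/m³ × 9.8 m/s² × 5580 m = 1.471×10^8 Pa = 1452 atm
upper-mantle rock: 3290 kg/m³ × 9.8 m/s² × 55990 m = 1.805×10^9 Pa = 17816 atm
Total = 1452 + 17816 = 19268 atm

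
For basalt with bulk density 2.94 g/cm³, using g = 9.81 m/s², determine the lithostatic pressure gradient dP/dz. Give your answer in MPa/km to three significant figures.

dP/dz = ρg = 2940 kg/m³ × 9.81 m/s² = 28841 Pa/m
= 28841 Pa/m × (1 MPa/km / 1000.0 Pa/m) = 28.841 MPa/km

28.8 MPa/km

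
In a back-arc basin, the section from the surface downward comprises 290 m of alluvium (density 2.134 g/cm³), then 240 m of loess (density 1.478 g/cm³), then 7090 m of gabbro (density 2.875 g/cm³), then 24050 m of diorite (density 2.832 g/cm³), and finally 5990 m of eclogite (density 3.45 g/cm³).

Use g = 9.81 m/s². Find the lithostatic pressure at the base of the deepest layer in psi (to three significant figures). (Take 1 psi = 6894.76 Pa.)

alluvium: 2134 kg/m³ × 9.81 m/s² × 290 m = 6.071×10^6 Pa = 880.5 psi
loess: 1478 kg/m³ × 9.81 m/s² × 240 m = 3.480×10^6 Pa = 504.7 psi
gabbro: 2875 kg/m³ × 9.81 m/s² × 7090 m = 2.000×10^8 Pa = 29002 psi
diorite: 2832 kg/m³ × 9.81 m/s² × 24050 m = 6.682×10^8 Pa = 96908 psi
eclogite: 3450 kg/m³ × 9.81 m/s² × 5990 m = 2.027×10^8 Pa = 29403 psi
Total = 880.5 + 504.7 + 29002 + 96908 + 29403 = 1.5670×10^5 psi

157000 psi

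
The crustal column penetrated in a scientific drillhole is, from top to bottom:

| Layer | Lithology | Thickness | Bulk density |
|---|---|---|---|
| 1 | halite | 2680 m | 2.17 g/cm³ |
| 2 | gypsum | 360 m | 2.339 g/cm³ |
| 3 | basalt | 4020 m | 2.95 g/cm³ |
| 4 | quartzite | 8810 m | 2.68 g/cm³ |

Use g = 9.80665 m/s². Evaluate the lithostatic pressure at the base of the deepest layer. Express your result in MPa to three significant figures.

halite: 2170 kg/m³ × 9.80665 m/s² × 2680 m = 5.703×10^7 Pa = 57.03 MPa
gypsum: 2339 kg/m³ × 9.80665 m/s² × 360 m = 8.258×10^6 Pa = 8.258 MPa
basalt: 2950 kg/m³ × 9.80665 m/s² × 4020 m = 1.163×10^8 Pa = 116.3 MPa
quartzite: 2680 kg/m³ × 9.80665 m/s² × 8810 m = 2.315×10^8 Pa = 231.5 MPa
Total = 57.03 + 8.258 + 116.3 + 231.5 = 413.13 MPa

413 MPa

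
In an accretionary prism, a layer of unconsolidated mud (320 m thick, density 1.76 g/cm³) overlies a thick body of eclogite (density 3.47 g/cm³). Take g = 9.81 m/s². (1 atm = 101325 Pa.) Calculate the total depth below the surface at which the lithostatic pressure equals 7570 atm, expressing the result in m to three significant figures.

22700 m

Pressure at base of upper layers: 1760×9.81×320 = 5.525×10^6 Pa = 54.53 atm
Remaining pressure to be supplied by eclogite: 7.670×10^8 − 5.525×10^6 = 7.615×10^8 Pa
Additional depth in eclogite = 7.615×10^8 Pa / (3470 kg/m³ × 9.81 m/s²) = 22370 m
Total depth = 320 m + 22370 m = 22690 m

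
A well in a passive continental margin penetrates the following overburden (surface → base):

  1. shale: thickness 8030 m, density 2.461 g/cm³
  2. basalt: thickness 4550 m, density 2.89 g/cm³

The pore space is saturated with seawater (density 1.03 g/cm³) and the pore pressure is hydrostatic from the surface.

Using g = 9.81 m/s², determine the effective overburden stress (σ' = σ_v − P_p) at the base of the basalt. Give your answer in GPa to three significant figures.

0.196 GPa

Overburden (lithostatic) stress σ_v:
shale: 2461 kg/m³ × 9.81 m/s² × 8030 m = 1.939×10^8 Pa = 193.9 MPa
basalt: 2890 kg/m³ × 9.81 m/s² × 4550 m = 1.290×10^8 Pa = 129.0 MPa
Total = 193.9 + 129.0 = 322.86 MPa
Pore pressure P_p = 1030 kg/m³ × 9.81 m/s² × 12580 m = 1.271×10^8 Pa = 127.1 MPa
Effective stress σ' = σ_v − P_p = 322.9 − 127.1 = 195.75 MPa = 0.19575 GPa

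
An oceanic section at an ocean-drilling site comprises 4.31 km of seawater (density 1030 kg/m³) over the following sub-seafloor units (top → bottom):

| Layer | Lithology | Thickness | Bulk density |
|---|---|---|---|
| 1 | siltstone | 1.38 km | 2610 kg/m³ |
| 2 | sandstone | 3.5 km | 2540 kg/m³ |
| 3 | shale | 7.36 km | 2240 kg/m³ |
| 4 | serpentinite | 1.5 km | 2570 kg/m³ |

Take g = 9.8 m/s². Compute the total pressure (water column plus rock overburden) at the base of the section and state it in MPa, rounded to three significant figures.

seawater: 1030 kg/m³ × 9.8 m/s² × 4310 m = 4.351×10^7 Pa = 43.51 MPa
siltstone: 2610 kg/m³ × 9.8 m/s² × 1380 m = 3.530×10^7 Pa = 35.30 MPa
sandstone: 2540 kg/m³ × 9.8 m/s² × 3500 m = 8.712×10^7 Pa = 87.12 MPa
shale: 2240 kg/m³ × 9.8 m/s² × 7360 m = 1.616×10^8 Pa = 161.6 MPa
serpentinite: 2570 kg/m³ × 9.8 m/s² × 1500 m = 3.778×10^7 Pa = 37.78 MPa
Total = 43.51 + 35.30 + 87.12 + 161.6 + 37.78 = 365.27 MPa

365 MPa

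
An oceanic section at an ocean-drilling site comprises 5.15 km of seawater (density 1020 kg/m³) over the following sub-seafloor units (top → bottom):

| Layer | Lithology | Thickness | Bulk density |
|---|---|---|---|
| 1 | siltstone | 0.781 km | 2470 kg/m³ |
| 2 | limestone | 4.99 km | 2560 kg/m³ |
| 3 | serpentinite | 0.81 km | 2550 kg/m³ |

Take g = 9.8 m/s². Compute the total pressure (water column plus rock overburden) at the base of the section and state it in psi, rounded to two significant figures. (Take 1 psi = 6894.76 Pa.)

seawater: 1020 kg/m³ × 9.8 m/s² × 5150 m = 5.148×10^7 Pa = 7466 psi
siltstone: 2470 kg/m³ × 9.8 m/s² × 781 m = 1.890×10^7 Pa = 2742 psi
limestone: 2560 kg/m³ × 9.8 m/s² × 4990 m = 1.252×10^8 Pa = 18157 psi
serpentinite: 2550 kg/m³ × 9.8 m/s² × 810 m = 2.024×10^7 Pa = 2936 psi
Total = 7466 + 2742 + 18157 + 2936 = 31301 psi

31000 psi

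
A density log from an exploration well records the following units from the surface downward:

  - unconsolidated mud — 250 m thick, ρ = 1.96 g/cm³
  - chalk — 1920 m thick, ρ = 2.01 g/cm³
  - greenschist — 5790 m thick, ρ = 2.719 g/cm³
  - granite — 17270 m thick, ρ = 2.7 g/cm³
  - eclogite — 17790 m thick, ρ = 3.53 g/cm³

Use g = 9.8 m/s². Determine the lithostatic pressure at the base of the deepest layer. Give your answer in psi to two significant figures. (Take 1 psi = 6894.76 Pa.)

unconsolidated mud: 1960 kg/m³ × 9.8 m/s² × 250 m = 4.802×10^6 Pa = 696.5 psi
chalk: 2010 kg/m³ × 9.8 m/s² × 1920 m = 3.782×10^7 Pa = 5485 psi
greenschist: 2719 kg/m³ × 9.8 m/s² × 5790 m = 1.543×10^8 Pa = 22377 psi
granite: 2700 kg/m³ × 9.8 m/s² × 17270 m = 4.570×10^8 Pa = 66277 psi
eclogite: 3530 kg/m³ × 9.8 m/s² × 17790 m = 6.154×10^8 Pa = 89260 psi
Total = 696.5 + 5485 + 22377 + 66277 + 89260 = 1.8410×10^5 psi

180000 psi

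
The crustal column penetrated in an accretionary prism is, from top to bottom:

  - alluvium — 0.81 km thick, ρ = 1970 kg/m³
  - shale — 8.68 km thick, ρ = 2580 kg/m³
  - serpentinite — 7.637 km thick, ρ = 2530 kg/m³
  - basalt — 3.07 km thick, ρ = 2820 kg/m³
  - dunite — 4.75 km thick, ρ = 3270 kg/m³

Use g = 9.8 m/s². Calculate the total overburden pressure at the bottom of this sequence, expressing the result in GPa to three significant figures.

alluvium: 1970 kg/m³ × 9.8 m/s² × 810 m = 1.564×10^7 Pa = 0.01564 GPa
shale: 2580 kg/m³ × 9.8 m/s² × 8680 m = 2.195×10^8 Pa = 0.2195 GPa
serpentinite: 2530 kg/m³ × 9.8 m/s² × 7637 m = 1.894×10^8 Pa = 0.1894 GPa
basalt: 2820 kg/m³ × 9.8 m/s² × 3070 m = 8.484×10^7 Pa = 0.08484 GPa
dunite: 3270 kg/m³ × 9.8 m/s² × 4750 m = 1.522×10^8 Pa = 0.1522 GPa
Total = 0.01564 + 0.2195 + 0.1894 + 0.08484 + 0.1522 = 0.66152 GPa

0.662 GPa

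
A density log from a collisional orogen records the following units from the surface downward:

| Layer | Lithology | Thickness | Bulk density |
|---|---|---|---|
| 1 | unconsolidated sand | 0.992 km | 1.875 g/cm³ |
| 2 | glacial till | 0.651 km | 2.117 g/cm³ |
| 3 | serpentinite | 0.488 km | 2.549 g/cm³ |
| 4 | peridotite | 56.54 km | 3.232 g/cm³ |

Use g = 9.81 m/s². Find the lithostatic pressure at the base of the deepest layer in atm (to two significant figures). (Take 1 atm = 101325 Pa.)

18000 atm

unconsolidated sand: 1875 kg/m³ × 9.81 m/s² × 992 m = 1.825×10^7 Pa = 180.1 atm
glacial till: 2117 kg/m³ × 9.81 m/s² × 651 m = 1.352×10^7 Pa = 133.4 atm
serpentinite: 2549 kg/m³ × 9.81 m/s² × 488 m = 1.220×10^7 Pa = 120.4 atm
peridotite: 3232 kg/m³ × 9.81 m/s² × 56540 m = 1.793×10^9 Pa = 17692 atm
Total = 180.1 + 133.4 + 120.4 + 17692 = 18126 atm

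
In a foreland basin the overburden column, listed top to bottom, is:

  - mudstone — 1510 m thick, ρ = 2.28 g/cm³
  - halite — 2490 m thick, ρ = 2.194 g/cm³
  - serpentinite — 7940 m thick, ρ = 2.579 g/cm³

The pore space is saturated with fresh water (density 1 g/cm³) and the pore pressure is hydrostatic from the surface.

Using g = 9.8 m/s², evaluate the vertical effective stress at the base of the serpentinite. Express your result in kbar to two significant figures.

1.7 kbar

Overburden (lithostatic) stress σ_v:
mudstone: 2280 kg/m³ × 9.8 m/s² × 1510 m = 3.374×10^7 Pa = 33.74 MPa
halite: 2194 kg/m³ × 9.8 m/s² × 2490 m = 5.354×10^7 Pa = 53.54 MPa
serpentinite: 2579 kg/m³ × 9.8 m/s² × 7940 m = 2.007×10^8 Pa = 200.7 MPa
Total = 33.74 + 53.54 + 200.7 = 287.95 MPa
Pore pressure P_p = 1000 kg/m³ × 9.8 m/s² × 11940 m = 1.170×10^8 Pa = 117.0 MPa
Effective stress σ' = σ_v − P_p = 288.0 − 117.0 = 170.94 MPa = 1.7094 kbar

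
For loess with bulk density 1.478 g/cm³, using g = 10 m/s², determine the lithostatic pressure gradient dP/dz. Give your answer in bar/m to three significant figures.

0.148 bar/m

dP/dz = ρg = 1478 kg/m³ × 10 m/s² = 14780 Pa/m
= 14780 Pa/m × (1 bar/m / 1.0000×10^5 Pa/m) = 0.14780 bar/m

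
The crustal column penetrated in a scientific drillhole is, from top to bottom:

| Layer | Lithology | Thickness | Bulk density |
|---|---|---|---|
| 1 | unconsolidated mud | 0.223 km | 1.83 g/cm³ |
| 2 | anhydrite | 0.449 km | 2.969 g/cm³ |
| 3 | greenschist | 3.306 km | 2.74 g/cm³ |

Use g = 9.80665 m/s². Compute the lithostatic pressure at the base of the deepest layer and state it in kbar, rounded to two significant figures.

1.1 kbar

unconsolidated mud: 1830 kg/m³ × 9.80665 m/s² × 223 m = 4.002×10^6 Pa = 0.04002 kbar
anhydrite: 2969 kg/m³ × 9.80665 m/s² × 449 m = 1.307×10^7 Pa = 0.1307 kbar
greenschist: 2740 kg/m³ × 9.80665 m/s² × 3306 m = 8.883×10^7 Pa = 0.8883 kbar
Total = 0.04002 + 0.1307 + 0.8883 = 1.0591 kbar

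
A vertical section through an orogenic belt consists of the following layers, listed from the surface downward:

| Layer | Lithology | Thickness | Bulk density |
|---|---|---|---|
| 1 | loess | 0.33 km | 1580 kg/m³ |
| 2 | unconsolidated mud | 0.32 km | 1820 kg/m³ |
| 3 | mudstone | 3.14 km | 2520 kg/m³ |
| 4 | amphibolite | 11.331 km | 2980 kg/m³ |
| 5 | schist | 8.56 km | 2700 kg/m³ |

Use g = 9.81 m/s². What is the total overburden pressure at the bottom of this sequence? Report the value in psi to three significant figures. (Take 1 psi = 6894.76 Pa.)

93800 psi

loess: 1580 kg/m³ × 9.81 m/s² × 330 m = 5.115×10^6 Pa = 741.9 psi
unconsolidated mud: 1820 kg/m³ × 9.81 m/s² × 320 m = 5.713×10^6 Pa = 828.7 psi
mudstone: 2520 kg/m³ × 9.81 m/s² × 3140 m = 7.762×10^7 Pa = 11258 psi
amphibolite: 2980 kg/m³ × 9.81 m/s² × 11331 m = 3.312×10^8 Pa = 48043 psi
schist: 2700 kg/m³ × 9.81 m/s² × 8560 m = 2.267×10^8 Pa = 32884 psi
Total = 741.9 + 828.7 + 11258 + 48043 + 32884 = 93757 psi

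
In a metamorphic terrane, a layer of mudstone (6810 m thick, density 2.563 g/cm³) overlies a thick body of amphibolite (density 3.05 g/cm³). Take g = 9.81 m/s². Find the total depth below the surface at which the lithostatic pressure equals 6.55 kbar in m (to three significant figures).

23000 m

Pressure at base of upper layers: 2563×9.81×6810 = 1.712×10^8 Pa = 1.712 kbar
Remaining pressure to be supplied by amphibolite: 6.550×10^8 − 1.712×10^8 = 4.838×10^8 Pa
Additional depth in amphibolite = 4.838×10^8 Pa / (3050 kg/m³ × 9.81 m/s²) = 16169 m
Total depth = 6810 m + 16169 m = 22979 m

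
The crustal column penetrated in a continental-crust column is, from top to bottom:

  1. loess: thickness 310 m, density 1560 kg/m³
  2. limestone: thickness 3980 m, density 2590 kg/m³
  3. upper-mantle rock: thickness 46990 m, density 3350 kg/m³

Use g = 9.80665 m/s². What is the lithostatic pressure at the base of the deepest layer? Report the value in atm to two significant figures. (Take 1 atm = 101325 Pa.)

16000 atm

loess: 1560 kg/m³ × 9.80665 m/s² × 310 m = 4.742×10^6 Pa = 46.80 atm
limestone: 2590 kg/m³ × 9.80665 m/s² × 3980 m = 1.011×10^8 Pa = 997.7 atm
upper-mantle rock: 3350 kg/m³ × 9.80665 m/s² × 46990 m = 1.544×10^9 Pa = 15235 atm
Total = 46.80 + 997.7 + 15235 = 16280 atm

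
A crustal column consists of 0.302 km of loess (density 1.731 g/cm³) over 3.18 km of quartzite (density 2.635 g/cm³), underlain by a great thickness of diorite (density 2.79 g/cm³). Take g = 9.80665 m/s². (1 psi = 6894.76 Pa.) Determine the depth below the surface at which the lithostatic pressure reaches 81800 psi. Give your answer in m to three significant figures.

Pressure at base of upper layers: 1731×9.80665×302 + 2635×9.80665×3180 = 8.730×10^7 Pa = 12662 psi
Remaining pressure to be supplied by diorite: 5.640×10^8 − 8.730×10^7 = 4.767×10^8 Pa
Additional depth in diorite = 4.767×10^8 Pa / (2790 kg/m³ × 9.80665 m/s²) = 17423 m
Total depth = 3482 m + 17423 m = 20905 m

20900 m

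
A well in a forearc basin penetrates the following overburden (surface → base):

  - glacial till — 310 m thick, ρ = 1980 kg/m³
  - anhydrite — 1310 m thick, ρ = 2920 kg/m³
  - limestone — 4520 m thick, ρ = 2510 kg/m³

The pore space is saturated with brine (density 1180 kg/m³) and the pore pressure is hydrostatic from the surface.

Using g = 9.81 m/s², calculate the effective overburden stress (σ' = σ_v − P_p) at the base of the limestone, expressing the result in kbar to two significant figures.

0.84 kbar

Overburden (lithostatic) stress σ_v:
glacial till: 1980 kg/m³ × 9.81 m/s² × 310 m = 6.021×10^6 Pa = 6.021 MPa
anhydrite: 2920 kg/m³ × 9.81 m/s² × 1310 m = 3.753×10^7 Pa = 37.53 MPa
limestone: 2510 kg/m³ × 9.81 m/s² × 4520 m = 1.113×10^8 Pa = 111.3 MPa
Total = 6.021 + 37.53 + 111.3 = 154.84 MPa
Pore pressure P_p = 1180 kg/m³ × 9.81 m/s² × 6140 m = 7.108×10^7 Pa = 71.08 MPa
Effective stress σ' = σ_v − P_p = 154.8 − 71.08 = 83.768 MPa = 0.83768 kbar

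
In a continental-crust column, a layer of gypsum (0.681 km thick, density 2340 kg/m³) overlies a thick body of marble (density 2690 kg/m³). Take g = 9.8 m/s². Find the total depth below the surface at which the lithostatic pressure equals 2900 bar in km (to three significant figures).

11.1 km

Pressure at base of upper layers: 2340×9.8×681 = 1.562×10^7 Pa = 156.2 bar
Remaining pressure to be supplied by marble: 2.900×10^8 − 1.562×10^7 = 2.744×10^8 Pa
Additional depth in marble = 2.744×10^8 Pa / (2690 kg/m³ × 9.8 m/s²) = 10408 m
Total depth = 681 m + 10408 m = 11089 m
= 11.089 km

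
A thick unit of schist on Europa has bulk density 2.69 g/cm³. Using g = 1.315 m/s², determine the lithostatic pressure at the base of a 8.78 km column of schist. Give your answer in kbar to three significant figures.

0.311 kbar

schist: 2690 kg/m³ × 1.315 m/s² × 8780 m = 3.106×10^7 Pa = 0.3106 kbar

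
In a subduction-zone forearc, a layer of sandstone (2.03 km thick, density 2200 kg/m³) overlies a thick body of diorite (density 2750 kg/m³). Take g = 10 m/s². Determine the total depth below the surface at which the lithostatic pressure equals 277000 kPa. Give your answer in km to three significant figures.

10.5 km

Pressure at base of upper layers: 2200×10×2030 = 4.466×10^7 Pa = 44660 kPa
Remaining pressure to be supplied by diorite: 2.770×10^8 − 4.466×10^7 = 2.323×10^8 Pa
Additional depth in diorite = 2.323×10^8 Pa / (2750 kg/m³ × 10 m/s²) = 8448.7 m
Total depth = 2030 m + 8448.7 m = 10479 m
= 10.479 km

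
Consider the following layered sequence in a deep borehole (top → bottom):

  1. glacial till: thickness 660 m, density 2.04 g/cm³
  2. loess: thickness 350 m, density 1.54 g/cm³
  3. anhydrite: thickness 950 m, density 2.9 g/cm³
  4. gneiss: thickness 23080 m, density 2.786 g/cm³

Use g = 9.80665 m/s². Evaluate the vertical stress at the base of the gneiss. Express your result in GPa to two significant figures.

0.68 GPa

glacial till: 2040 kg/m³ × 9.80665 m/s² × 660 m = 1.320×10^7 Pa = 0.01320 GPa
loess: 1540 kg/m³ × 9.80665 m/s² × 350 m = 5.286×10^6 Pa = 5.286×10^-3 GPa
anhydrite: 2900 kg/m³ × 9.80665 m/s² × 950 m = 2.702×10^7 Pa = 0.02702 GPa
gneiss: 2786 kg/m³ × 9.80665 m/s² × 23080 m = 6.306×10^8 Pa = 0.6306 GPa
Total = 0.01320 + 5.286×10^-3 + 0.02702 + 0.6306 = 0.67608 GPa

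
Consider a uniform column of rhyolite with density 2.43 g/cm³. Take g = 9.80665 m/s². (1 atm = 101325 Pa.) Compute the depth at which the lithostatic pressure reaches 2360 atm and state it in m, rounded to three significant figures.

10000 m

h = P/(ρg) = 2360 atm / (2430 kg/m³ × 9.80665 m/s²) = 2.391×10^8 Pa / 23830 Pa/m = 10035 m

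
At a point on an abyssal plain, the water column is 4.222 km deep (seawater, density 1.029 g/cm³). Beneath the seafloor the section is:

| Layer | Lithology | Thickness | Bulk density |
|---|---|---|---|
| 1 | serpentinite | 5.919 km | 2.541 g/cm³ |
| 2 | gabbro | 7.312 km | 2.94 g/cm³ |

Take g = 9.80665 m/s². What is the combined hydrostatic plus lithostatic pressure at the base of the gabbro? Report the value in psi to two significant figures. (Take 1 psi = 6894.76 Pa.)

seawater: 1029 kg/m³ × 9.80665 m/s² × 4222 m = 4.260×10^7 Pa = 6179 psi
serpentinite: 2541 kg/m³ × 9.80665 m/s² × 5919 m = 1.475×10^8 Pa = 21392 psi
gabbro: 2940 kg/m³ × 9.80665 m/s² × 7312 m = 2.108×10^8 Pa = 30576 psi
Total = 6179 + 21392 + 30576 = 58148 psi

58000 psi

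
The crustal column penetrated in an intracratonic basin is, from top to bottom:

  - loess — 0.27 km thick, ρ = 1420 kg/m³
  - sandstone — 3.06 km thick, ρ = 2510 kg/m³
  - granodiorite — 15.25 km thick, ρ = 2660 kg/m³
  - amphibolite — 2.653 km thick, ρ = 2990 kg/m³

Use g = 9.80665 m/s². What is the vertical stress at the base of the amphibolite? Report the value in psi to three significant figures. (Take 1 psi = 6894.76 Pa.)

loess: 1420 kg/m³ × 9.80665 m/s² × 270 m = 3.760×10^6 Pa = 545.3 psi
sandstone: 2510 kg/m³ × 9.80665 m/s² × 3060 m = 7.532×10^7 Pa = 10924 psi
granodiorite: 2660 kg/m³ × 9.80665 m/s² × 15250 m = 3.978×10^8 Pa = 57697 psi
amphibolite: 2990 kg/m³ × 9.80665 m/s² × 2653 m = 7.779×10^7 Pa = 11283 psi
Total = 545.3 + 10924 + 57697 + 11283 = 80449 psi

80400 psi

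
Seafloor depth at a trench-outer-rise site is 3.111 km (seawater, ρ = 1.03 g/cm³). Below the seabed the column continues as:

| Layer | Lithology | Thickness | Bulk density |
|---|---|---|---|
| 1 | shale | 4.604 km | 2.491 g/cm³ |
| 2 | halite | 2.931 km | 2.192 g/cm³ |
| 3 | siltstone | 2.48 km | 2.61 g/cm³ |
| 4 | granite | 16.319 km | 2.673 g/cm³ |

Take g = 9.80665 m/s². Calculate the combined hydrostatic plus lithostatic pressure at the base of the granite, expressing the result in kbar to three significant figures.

seawater: 1030 kg/m³ × 9.80665 m/s² × 3111 m = 3.142×10^7 Pa = 0.3142 kbar
shale: 2491 kg/m³ × 9.80665 m/s² × 4604 m = 1.125×10^8 Pa = 1.125 kbar
halite: 2192 kg/m³ × 9.80665 m/s² × 2931 m = 6.301×10^7 Pa = 0.6301 kbar
siltstone: 2610 kg/m³ × 9.80665 m/s² × 2480 m = 6.348×10^7 Pa = 0.6348 kbar
granite: 2673 kg/m³ × 9.80665 m/s² × 16319 m = 4.278×10^8 Pa = 4.278 kbar
Total = 0.3142 + 1.125 + 0.6301 + 0.6348 + 4.278 = 6.9815 kbar

6.98 kbar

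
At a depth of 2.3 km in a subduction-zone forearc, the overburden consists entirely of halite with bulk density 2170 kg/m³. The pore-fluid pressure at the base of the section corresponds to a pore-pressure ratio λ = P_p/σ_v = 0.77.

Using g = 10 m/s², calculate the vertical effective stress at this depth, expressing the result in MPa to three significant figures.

11.5 MPa

Overburden (lithostatic) stress σ_v:
halite: 2170 kg/m³ × 10 m/s² × 2300 m = 4.991×10^7 Pa = 49.91 MPa
Pore pressure P_p = λ·σ_v = 0.77 × 49.91 MPa = 38.43 MPa
Effective stress σ' = σ_v − P_p = 49.91 − 38.43 = 11.479 MPa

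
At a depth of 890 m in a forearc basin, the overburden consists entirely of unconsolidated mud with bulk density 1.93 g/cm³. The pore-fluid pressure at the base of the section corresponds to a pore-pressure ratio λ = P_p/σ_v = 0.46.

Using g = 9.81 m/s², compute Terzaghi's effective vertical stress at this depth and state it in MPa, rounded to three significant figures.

Overburden (lithostatic) stress σ_v:
unconsolidated mud: 1930 kg/m³ × 9.81 m/s² × 890 m = 1.685×10^7 Pa = 16.85 MPa
Pore pressure P_p = λ·σ_v = 0.46 × 16.85 MPa = 7.751 MPa
Effective stress σ' = σ_v − P_p = 16.85 − 7.751 = 9.0993 MPa

9.10 MPa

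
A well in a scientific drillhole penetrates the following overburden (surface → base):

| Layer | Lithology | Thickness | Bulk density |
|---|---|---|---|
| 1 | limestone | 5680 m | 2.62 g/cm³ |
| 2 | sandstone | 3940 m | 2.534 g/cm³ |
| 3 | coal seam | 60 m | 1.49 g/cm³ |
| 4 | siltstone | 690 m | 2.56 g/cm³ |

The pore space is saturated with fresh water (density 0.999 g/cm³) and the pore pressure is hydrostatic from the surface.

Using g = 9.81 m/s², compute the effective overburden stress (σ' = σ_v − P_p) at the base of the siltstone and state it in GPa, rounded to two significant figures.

Overburden (lithostatic) stress σ_v:
limestone: 2620 kg/m³ × 9.81 m/s² × 5680 m = 1.460×10^8 Pa = 146.0 MPa
sandstone: 2534 kg/m³ × 9.81 m/s² × 3940 m = 9.794×10^7 Pa = 97.94 MPa
coal seam: 1490 kg/m³ × 9.81 m/s² × 60 m = 8.770×10^5 Pa = 0.8770 MPa
siltstone: 2560 kg/m³ × 9.81 m/s² × 690 m = 1.733×10^7 Pa = 17.33 MPa
Total = 146.0 + 97.94 + 0.8770 + 17.33 = 262.14 MPa
Pore pressure P_p = 999 kg/m³ × 9.81 m/s² × 10370 m = 1.016×10^8 Pa = 101.6 MPa
Effective stress σ' = σ_v − P_p = 262.1 − 101.6 = 160.51 MPa = 0.16051 GPa

0.16 GPa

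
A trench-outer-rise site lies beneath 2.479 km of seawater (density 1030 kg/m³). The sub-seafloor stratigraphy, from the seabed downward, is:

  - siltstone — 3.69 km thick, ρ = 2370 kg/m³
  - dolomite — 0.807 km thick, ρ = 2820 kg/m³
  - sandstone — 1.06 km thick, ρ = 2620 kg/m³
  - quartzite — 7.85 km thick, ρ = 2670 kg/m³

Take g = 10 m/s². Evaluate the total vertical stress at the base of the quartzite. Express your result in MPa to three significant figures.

seawater: 1030 kg/m³ × 10 m/s² × 2479 m = 2.553×10^7 Pa = 25.53 MPa
siltstone: 2370 kg/m³ × 10 m/s² × 3690 m = 8.745×10^7 Pa = 87.45 MPa
dolomite: 2820 kg/m³ × 10 m/s² × 807 m = 2.276×10^7 Pa = 22.76 MPa
sandstone: 2620 kg/m³ × 10 m/s² × 1060 m = 2.777×10^7 Pa = 27.77 MPa
quartzite: 2670 kg/m³ × 10 m/s² × 7850 m = 2.096×10^8 Pa = 209.6 MPa
Total = 25.53 + 87.45 + 22.76 + 27.77 + 209.6 = 373.11 MPa

373 MPa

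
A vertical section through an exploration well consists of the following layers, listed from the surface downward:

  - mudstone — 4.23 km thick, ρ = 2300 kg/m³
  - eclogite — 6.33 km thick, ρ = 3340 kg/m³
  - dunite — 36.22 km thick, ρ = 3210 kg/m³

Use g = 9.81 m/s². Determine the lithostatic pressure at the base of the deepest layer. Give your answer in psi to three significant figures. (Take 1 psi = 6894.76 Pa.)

209000 psi

mudstone: 2300 kg/m³ × 9.81 m/s² × 4230 m = 9.544×10^7 Pa = 13843 psi
eclogite: 3340 kg/m³ × 9.81 m/s² × 6330 m = 2.074×10^8 Pa = 30082 psi
dunite: 3210 kg/m³ × 9.81 m/s² × 36220 m = 1.141×10^9 Pa = 1.654×10^5 psi
Total = 13843 + 30082 + 1.654×10^5 = 2.0935×10^5 psi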